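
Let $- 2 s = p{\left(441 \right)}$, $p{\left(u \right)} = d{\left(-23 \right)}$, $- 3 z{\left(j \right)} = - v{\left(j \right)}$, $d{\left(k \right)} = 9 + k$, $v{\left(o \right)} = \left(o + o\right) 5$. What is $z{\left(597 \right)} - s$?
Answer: $1983$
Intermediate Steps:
$v{\left(o \right)} = 10 o$ ($v{\left(o \right)} = 2 o 5 = 10 o$)
$z{\left(j \right)} = \frac{10 j}{3}$ ($z{\left(j \right)} = - \frac{\left(-1\right) 10 j}{3} = - \frac{\left(-10\right) j}{3} = \frac{10 j}{3}$)
$p{\left(u \right)} = -14$ ($p{\left(u \right)} = 9 - 23 = -14$)
$s = 7$ ($s = \left(- \frac{1}{2}\right) \left(-14\right) = 7$)
$z{\left(597 \right)} - s = \frac{10}{3} \cdot 597 - 7 = 1990 - 7 = 1983$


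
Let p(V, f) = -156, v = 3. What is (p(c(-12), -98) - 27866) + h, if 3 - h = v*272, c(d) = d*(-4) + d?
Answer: -28835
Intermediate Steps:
c(d) = -3*d (c(d) = -4*d + d = -3*d)
h = -813 (h = 3 - 3*272 = 3 - 1*816 = 3 - 816 = -813)
(p(c(-12), -98) - 27866) + h = (-156 - 27866) - 813 = -28022 - 813 = -28835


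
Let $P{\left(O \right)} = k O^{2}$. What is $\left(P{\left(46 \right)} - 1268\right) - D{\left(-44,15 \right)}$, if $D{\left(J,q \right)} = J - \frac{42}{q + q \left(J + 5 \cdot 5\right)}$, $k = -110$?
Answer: $- \frac{10529287}{45} \approx -2.3398 \cdot 10^{5}$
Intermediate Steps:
$P{\left(O \right)} = - 110 O^{2}$
$D{\left(J,q \right)} = J - \frac{42}{q + q \left(25 + J\right)}$ ($D{\left(J,q \right)} = J - \frac{42}{q + q \left(J + 25\right)} = J - \frac{42}{q + q \left(25 + J\right)}$)
$\left(P{\left(46 \right)} - 1268\right) - D{\left(-44,15 \right)} = \left(- 110 \cdot 46^{2} - 1268\right) - \frac{-42 + 15 \left(-44\right)^{2} + 26 \left(-44\right) 15}{15 \left(26 - 44\right)} = \left(\left(-110\right) 2116 - 1268\right) - \frac{-42 + 15 \cdot 1936 - 17160}{15 \left(-18\right)} = \left(-232760 - 1268\right) - \frac{1}{15} \left(- \frac{1}{18}\right) \left(-42 + 29040 - 17160\right) = -234028 - \frac{1}{15} \left(- \frac{1}{18}\right) 11838 = -234028 - - \frac{1973}{45} = -234028 + \frac{1973}{45} = - \frac{10529287}{45}$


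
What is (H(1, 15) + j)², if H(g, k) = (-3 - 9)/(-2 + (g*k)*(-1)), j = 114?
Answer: 3802500/289 ≈ 13157.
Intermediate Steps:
H(g, k) = -12/(-2 - g*k)
(H(1, 15) + j)² = (12/(2 + 1*15) + 114)² = (12/(2 + 15) + 114)² = (12/17 + 114)² = (1950/17)² = 3802500/289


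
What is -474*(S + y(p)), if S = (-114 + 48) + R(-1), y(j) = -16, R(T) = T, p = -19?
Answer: 39342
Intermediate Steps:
S = -67 (S = (-114 + 48) - 1 = -66 - 1 = -67)
-474*(S + y(p)) = -474*(-67 - 16) = -474*(-83) = 39342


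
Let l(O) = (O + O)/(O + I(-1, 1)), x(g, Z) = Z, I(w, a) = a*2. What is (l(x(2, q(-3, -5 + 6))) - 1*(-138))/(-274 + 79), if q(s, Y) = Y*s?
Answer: -48/65 ≈ -0.73846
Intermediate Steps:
I(w, a) = 2*a
l(O) = 2*O/(2 + O) (l(O) = (O + O)/(O + 2*1) = (2*O)/(O + 2) = (2*O)/(2 + O) = 2*O/(2 + O))
(l(x(2, q(-3, -5 + 6))) - 1*(-138))/(-274 + 79) = (2*((-5 + 6)*(-3))/(2 + (-5 + 6)*(-3)) - 1*(-138))/(-274 + 79) = (2*(1*(-3))/(2 + 1*(-3)) + 138)/(-195) = (2*(-3)/(2 - 3) + 138)*(-1/195) = (2*(-3)/(-1) + 138)*(-1/195) = (2*(-3)*(-1) + 138)*(-1/195) = (6 + 138)*(-1/195) = 144*(-1/195) = -48/65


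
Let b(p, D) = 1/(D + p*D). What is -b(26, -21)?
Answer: 1/567 ≈ 0.0017637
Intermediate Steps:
b(p, D) = 1/(D + D*p)
-b(26, -21) = -1/((-21)*(1 + 26)) = -(-1)/(21*27) = -1*(-1/567) = 1/567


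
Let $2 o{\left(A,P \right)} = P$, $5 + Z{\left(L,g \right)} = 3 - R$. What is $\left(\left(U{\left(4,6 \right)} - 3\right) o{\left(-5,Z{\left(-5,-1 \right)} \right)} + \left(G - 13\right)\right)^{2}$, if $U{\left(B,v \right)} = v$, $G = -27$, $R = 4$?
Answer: $2401$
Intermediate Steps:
$Z{\left(L,g \right)} = -6$ ($Z{\left(L,g \right)} = -5 + \left(3 - 4\right) = -5 - 1 = -6$)
$o{\left(A,P \right)} = \frac{P}{2}$
$\left(\left(U{\left(4,6 \right)} - 3\right) o{\left(-5,Z{\left(-5,-1 \right)} \right)} + \left(G - 13\right)\right)^{2} = \left(\left(6 - 3\right) \frac{1}{2} \left(-6\right) - 40\right)^{2} = \left(3 \left(-3\right) - 40\right)^{2} = \left(-9 - 40\right)^{2} = \left(-49\right)^{2} = 2401$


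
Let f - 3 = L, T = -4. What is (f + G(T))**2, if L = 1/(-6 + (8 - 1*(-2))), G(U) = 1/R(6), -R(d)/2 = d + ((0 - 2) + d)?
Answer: 256/25 ≈ 10.240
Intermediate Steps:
R(d) = 4 - 4*d (R(d) = -2*(d + ((0 - 2) + d)) = -2*(d + (-2 + d)) = -2*(-2 + 2*d) = 4 - 4*d)
G(U) = -1/20 (G(U) = 1/(4 - 4*6) = 1/(4 - 24) = 1/(-20) = -1/20)
L = 1/4 (L = 1/(-6 + (8 + 2)) = 1/(-6 + 10) = 1/4 ≈ 0.25000)
f = 13/4 (f = 3 + 1/4 = 13/4 ≈ 3.2500)
(f + G(T))**2 = (13/4 - 1/20)**2 = (16/5)**2 = 256/25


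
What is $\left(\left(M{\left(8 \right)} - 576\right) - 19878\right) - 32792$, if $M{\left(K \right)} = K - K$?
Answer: $-53246$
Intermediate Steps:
$M{\left(K \right)} = 0$
$\left(\left(M{\left(8 \right)} - 576\right) - 19878\right) - 32792 = \left(\left(0 - 576\right) - 19878\right) - 32792 = \left(-576 - 19878\right) - 32792 = -20454 - 32792 = -53246$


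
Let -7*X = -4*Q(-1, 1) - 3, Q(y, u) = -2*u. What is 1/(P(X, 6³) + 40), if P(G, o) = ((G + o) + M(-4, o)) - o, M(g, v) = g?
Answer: 7/247 ≈ 0.028340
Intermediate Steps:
X = -5/7 (X = -(-(-8) - 3)/7 = -(-4*(-2) - 3)/7 = -(8 - 3)/7 = -⅐*5 = -5/7 ≈ -0.71429)
P(G, o) = -4 + G (P(G, o) = ((G + o) - 4) - o = (-4 + G + o) - o = -4 + G)
1/(P(X, 6³) + 40) = 1/((-4 - 5/7) + 40) = 1/(-33/7 + 40) = 1/(247/7) = 7/247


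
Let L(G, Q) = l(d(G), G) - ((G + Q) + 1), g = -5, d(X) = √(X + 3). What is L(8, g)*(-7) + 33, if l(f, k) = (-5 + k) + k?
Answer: -16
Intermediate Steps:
d(X) = √(3 + X)
l(f, k) = -5 + 2*k
L(G, Q) = -6 + G - Q (L(G, Q) = (-5 + 2*G) - ((G + Q) + 1) = (-5 + 2*G) - (1 + G + Q) = (-5 + 2*G) + (-1 - G - Q) = -6 + G - Q)
L(8, g)*(-7) + 33 = (-6 + 8 - 1*(-5))*(-7) + 33 = (-6 + 8 + 5)*(-7) + 33 = 7*(-7) + 33 = -49 + 33 = -16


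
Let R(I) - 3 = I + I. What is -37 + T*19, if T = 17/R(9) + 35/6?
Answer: 1249/14 ≈ 89.214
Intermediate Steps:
R(I) = 3 + 2*I (R(I) = 3 + (I + I) = 3 + 2*I)
T = 93/14 (T = 17/(3 + 2*9) + 35/6 = 17/(3 + 18) + 35*(⅙) = 17/21 + 35/6 = 93/14 ≈ 6.6429)
-37 + T*19 = -37 + (93/14)*19 = -37 + 1767/14 = 1249/14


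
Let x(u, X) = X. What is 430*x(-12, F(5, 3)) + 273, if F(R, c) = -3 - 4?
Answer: -2737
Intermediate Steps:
F(R, c) = -7
430*x(-12, F(5, 3)) + 273 = 430*(-7) + 273 = -3010 + 273 = -2737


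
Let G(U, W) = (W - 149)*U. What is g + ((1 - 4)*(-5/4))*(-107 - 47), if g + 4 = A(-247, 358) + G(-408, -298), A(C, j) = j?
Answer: 364305/2 ≈ 1.8215e+5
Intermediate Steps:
G(U, W) = U*(-149 + W) (G(U, W) = (-149 + W)*U = U*(-149 + W))
g = 182730 (g = -4 + (358 - 408*(-149 - 298)) = -4 + (358 - 408*(-447)) = -4 + (358 + 182376) = -4 + 182734 = 182730)
g + ((1 - 4)*(-5/4))*(-107 - 47) = 182730 + ((1 - 4)*(-5/4))*(-107 - 47) = 182730 - (-15)/4*(-154) = 182730 - 3*(-5/4)*(-154) = 182730 + (15/4)*(-154) = 182730 - 1155/2 = 364305/2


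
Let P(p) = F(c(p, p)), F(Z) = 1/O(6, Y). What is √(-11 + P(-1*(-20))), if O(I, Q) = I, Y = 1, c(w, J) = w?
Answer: I*√390/6 ≈ 3.2914*I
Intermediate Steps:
F(Z) = ⅙ (F(Z) = 1/6 = ⅙)
P(p) = ⅙
√(-11 + P(-1*(-20))) = √(-11 + ⅙) = √(-65/6) = I*√390/6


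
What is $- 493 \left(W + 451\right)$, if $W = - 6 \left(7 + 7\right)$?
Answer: $-180931$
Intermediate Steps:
$W = -84$ ($W = \left(-6\right) 14 = -84$)
$- 493 \left(W + 451\right) = - 493 \left(-84 + 451\right) = \left(-493\right) 367 = -180931$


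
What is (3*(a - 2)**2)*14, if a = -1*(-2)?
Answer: 0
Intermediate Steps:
a = 2
(3*(a - 2)**2)*14 = (3*(2 - 2)**2)*14 = (3*0**2)*14 = (3*0)*14 = 0*14 = 0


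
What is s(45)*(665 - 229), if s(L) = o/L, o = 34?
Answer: 14824/45 ≈ 329.42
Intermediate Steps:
s(L) = 34/L
s(45)*(665 - 229) = (34/45)*(665 - 229) = (34*(1/45))*436 = (34/45)*436 = 14824/45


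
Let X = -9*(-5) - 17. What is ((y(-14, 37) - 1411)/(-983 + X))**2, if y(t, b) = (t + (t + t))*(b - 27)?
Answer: 3352561/912025 ≈ 3.6760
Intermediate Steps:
y(t, b) = 3*t*(-27 + b) (y(t, b) = (t + 2*t)*(-27 + b) = (3*t)*(-27 + b) = 3*t*(-27 + b))
X = 28 (X = 45 - 17 = 28)
((y(-14, 37) - 1411)/(-983 + X))**2 = ((3*(-14)*(-27 + 37) - 1411)/(-983 + 28))**2 = ((3*(-14)*10 - 1411)/(-955))**2 = ((-420 - 1411)*(-1/955))**2 = (-1831*(-1/955))**2 = (1831/955)**2 = 3352561/912025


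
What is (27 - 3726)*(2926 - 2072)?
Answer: -3158946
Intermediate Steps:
(27 - 3726)*(2926 - 2072) = -3699*854 = -3158946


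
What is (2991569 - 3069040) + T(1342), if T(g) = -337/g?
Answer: -103966419/1342 ≈ -77471.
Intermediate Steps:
(2991569 - 3069040) + T(1342) = (2991569 - 3069040) - 337/1342 = -77471 - 337*1/1342 = -77471 - 337/1342 = -103966419/1342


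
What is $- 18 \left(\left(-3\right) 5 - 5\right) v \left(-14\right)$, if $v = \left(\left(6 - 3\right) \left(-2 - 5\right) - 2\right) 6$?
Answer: $695520$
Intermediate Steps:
$v = -138$ ($v = \left(3 \left(-7\right) - 2\right) 6 = \left(-21 - 2\right) 6 = \left(-23\right) 6 = -138$)
$- 18 \left(\left(-3\right) 5 - 5\right) v \left(-14\right) = - 18 \left(\left(-3\right) 5 - 5\right) \left(-138\right) \left(-14\right) = - 18 \left(-15 - 5\right) \left(-138\right) \left(-14\right) = - 18 \left(\left(-20\right) \left(-138\right)\right) \left(-14\right) = \left(-18\right) 2760 \left(-14\right) = \left(-49680\right) \left(-14\right) = 695520$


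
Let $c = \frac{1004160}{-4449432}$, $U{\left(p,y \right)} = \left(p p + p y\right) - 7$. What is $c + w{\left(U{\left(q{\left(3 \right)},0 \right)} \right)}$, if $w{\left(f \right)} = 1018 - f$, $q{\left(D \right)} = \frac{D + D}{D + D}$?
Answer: $\frac{189800592}{185393} \approx 1023.8$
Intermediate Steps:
$q{\left(D \right)} = 1$ ($q{\left(D \right)} = \frac{2 D}{2 D} = 2 D \frac{1}{2 D} = 1$)
$U{\left(p,y \right)} = -7 + p^{2} + p y$ ($U{\left(p,y \right)} = \left(p^{2} + p y\right) - 7 = -7 + p^{2} + p y$)
$c = - \frac{41840}{185393}$ ($c = 1004160 \left(- \frac{1}{4449432}\right) = - \frac{41840}{185393} \approx -0.22568$)
$c + w{\left(U{\left(q{\left(3 \right)},0 \right)} \right)} = - \frac{41840}{185393} + \left(1018 - \left(-7 + 1^{2} + 1 \cdot 0\right)\right) = - \frac{41840}{185393} + \left(1018 - \left(-7 + 1 + 0\right)\right) = - \frac{41840}{185393} + \left(1018 - -6\right) = - \frac{41840}{185393} + \left(1018 + 6\right) = - \frac{41840}{185393} + 1024 = \frac{189800592}{185393}$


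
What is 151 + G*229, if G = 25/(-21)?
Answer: -2554/21 ≈ -121.62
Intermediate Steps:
G = -25/21 (G = 25*(-1/21) = -25/21 ≈ -1.1905)
151 + G*229 = 151 - 25/21*229 = 151 - 5725/21 = -2554/21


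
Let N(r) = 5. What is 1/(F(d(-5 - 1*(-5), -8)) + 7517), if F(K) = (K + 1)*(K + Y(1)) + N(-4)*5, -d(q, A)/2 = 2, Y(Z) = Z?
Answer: 1/7551 ≈ 0.00013243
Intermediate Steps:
d(q, A) = -4 (d(q, A) = -2*2 = -4)
F(K) = 25 + (1 + K)² (F(K) = (K + 1)*(K + 1) + 5*5 = (1 + K)*(1 + K) + 25 = (1 + K)² + 25 = 25 + (1 + K)²)
1/(F(d(-5 - 1*(-5), -8)) + 7517) = 1/((26 + (-4)² + 2*(-4)) + 7517) = 1/((26 + 16 - 8) + 7517) = 1/(34 + 7517) = 1/7551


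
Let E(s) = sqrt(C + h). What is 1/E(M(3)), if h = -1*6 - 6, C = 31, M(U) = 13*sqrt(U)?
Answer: sqrt(19)/19 ≈ 0.22942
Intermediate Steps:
h = -12 (h = -6 - 6 = -12)
E(s) = sqrt(19) (E(s) = sqrt(31 - 12) = sqrt(19))
1/E(M(3)) = 1/(sqrt(19)) = sqrt(19)/19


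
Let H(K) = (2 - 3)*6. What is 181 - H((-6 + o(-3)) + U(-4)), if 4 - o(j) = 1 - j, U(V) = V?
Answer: 187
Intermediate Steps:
o(j) = 3 + j (o(j) = 4 - (1 - j) = 4 + (-1 + j) = 3 + j)
H(K) = -6 (H(K) = -1*6 = -6)
181 - H((-6 + o(-3)) + U(-4)) = 181 - 1*(-6) = 181 + 6 = 187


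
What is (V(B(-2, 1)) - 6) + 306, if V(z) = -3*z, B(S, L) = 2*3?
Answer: 282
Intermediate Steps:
B(S, L) = 6
(V(B(-2, 1)) - 6) + 306 = (-3*6 - 6) + 306 = (-18 - 6) + 306 = -24 + 306 = 282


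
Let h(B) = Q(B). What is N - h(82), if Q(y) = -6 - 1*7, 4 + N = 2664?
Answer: 2673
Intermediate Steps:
N = 2660 (N = -4 + 2664 = 2660)
Q(y) = -13 (Q(y) = -6 - 7 = -13)
h(B) = -13
N - h(82) = 2660 - 1*(-13) = 2660 + 13 = 2673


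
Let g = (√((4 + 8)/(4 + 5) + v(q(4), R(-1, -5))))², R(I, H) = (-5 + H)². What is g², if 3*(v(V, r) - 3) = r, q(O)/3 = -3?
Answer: 12769/9 ≈ 1418.8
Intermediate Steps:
q(O) = -9 (q(O) = 3*(-3) = -9)
v(V, r) = 3 + r/3
g = 113/3 (g = (√((4 + 8)/(4 + 5) + (3 + (-5 - 5)²/3)))² = (√(12/9 + (3 + (⅓)*(-10)²)))² = (√(12*(⅑) + (3 + (⅓)*100)))² = (√(4/3 + (3 + 100/3)))² = (√(4/3 + 109/3))² = (√(113/3))² = (√339/3)² = 113/3 ≈ 37.667)
g² = (113/3)² = 12769/9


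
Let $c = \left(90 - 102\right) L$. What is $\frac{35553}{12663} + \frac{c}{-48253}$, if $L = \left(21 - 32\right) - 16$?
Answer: $\frac{81496957}{29096559} \approx 2.8009$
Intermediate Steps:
$L = -27$ ($L = -11 - 16 = -27$)
$c = 324$ ($c = \left(90 - 102\right) \left(-27\right) = \left(-12\right) \left(-27\right) = 324$)
$\frac{35553}{12663} + \frac{c}{-48253} = \frac{35553}{12663} + \frac{324}{-48253} = 35553 \cdot \frac{1}{12663} + 324 \left(- \frac{1}{48253}\right) = \frac{1693}{603} - \frac{324}{48253} = \frac{81496957}{29096559}$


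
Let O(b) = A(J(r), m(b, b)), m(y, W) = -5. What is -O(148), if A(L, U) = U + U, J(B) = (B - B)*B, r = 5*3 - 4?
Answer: 10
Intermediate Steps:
r = 11 (r = 15 - 4 = 11)
J(B) = 0 (J(B) = 0*B = 0)
A(L, U) = 2*U
O(b) = -10 (O(b) = 2*(-5) = -10)
-O(148) = -1*(-10) = 10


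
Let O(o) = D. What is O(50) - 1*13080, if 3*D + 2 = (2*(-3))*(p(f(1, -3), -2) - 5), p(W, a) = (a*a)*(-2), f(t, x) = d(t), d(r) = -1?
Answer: -39164/3 ≈ -13055.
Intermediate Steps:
f(t, x) = -1
p(W, a) = -2*a**2 (p(W, a) = a**2*(-2) = -2*a**2)
D = 76/3 (D = -2/3 + ((2*(-3))*(-2*(-2)**2 - 5))/3 = -2/3 + (-6*(-2*4 - 5))/3 = -2/3 + (-6*(-8 - 5))/3 = -2/3 + (-6*(-13))/3 = -2/3 + (1/3)*78 = -2/3 + 26 = 76/3 ≈ 25.333)
O(o) = 76/3
O(50) - 1*13080 = 76/3 - 1*13080 = 76/3 - 13080 = -39164/3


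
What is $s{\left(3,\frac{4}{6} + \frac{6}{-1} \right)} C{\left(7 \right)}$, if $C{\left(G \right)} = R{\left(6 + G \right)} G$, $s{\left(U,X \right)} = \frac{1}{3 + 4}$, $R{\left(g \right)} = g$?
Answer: $13$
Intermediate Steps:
$s{\left(U,X \right)} = \frac{1}{7}$
$C{\left(G \right)} = G \left(6 + G\right)$ ($C{\left(G \right)} = \left(6 + G\right) G = G \left(6 + G\right)$)
$s{\left(3,\frac{4}{6} + \frac{6}{-1} \right)} C{\left(7 \right)} = \frac{7 \left(6 + 7\right)}{7} = \frac{7 \cdot 13}{7} = \frac{1}{7} \cdot 91 = 13$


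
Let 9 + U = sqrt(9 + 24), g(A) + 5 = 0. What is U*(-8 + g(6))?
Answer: 117 - 13*sqrt(33) ≈ 42.321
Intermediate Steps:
g(A) = -5 (g(A) = -5 + 0 = -5)
U = -9 + sqrt(33) (U = -9 + sqrt(9 + 24) = -9 + sqrt(33) ≈ -3.2554)
U*(-8 + g(6)) = (-9 + sqrt(33))*(-8 - 5) = (-9 + sqrt(33))*(-13) = 117 - 13*sqrt(33)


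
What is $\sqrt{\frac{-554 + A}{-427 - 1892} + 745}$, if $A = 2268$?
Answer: $\frac{19 \sqrt{11087139}}{2319} \approx 27.281$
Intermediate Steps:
$\sqrt{\frac{-554 + A}{-427 - 1892} + 745} = \sqrt{\frac{-554 + 2268}{-427 - 1892} + 745} = \sqrt{\frac{1714}{-2319} + 745} = \sqrt{1714 \left(- \frac{1}{2319}\right) + 745} = \sqrt{- \frac{1714}{2319} + 745} = \sqrt{\frac{1725941}{2319}} = \frac{19 \sqrt{11087139}}{2319}$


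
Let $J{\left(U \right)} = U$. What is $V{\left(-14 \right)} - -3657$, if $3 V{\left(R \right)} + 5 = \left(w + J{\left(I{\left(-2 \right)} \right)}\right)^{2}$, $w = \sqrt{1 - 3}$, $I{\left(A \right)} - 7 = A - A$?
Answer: $3671 + \frac{14 i \sqrt{2}}{3} \approx 3671.0 + 6.5997 i$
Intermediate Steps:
$I{\left(A \right)} = 7$ ($I{\left(A \right)} = 7 + \left(A - A\right) = 7 + 0 = 7$)
$w = i \sqrt{2}$ ($w = \sqrt{-2} = i \sqrt{2} \approx 1.4142 i$)
$V{\left(R \right)} = - \frac{5}{3} + \frac{\left(7 + i \sqrt{2}\right)^{2}}{3}$ ($V{\left(R \right)} = - \frac{5}{3} + \frac{\left(i \sqrt{2} + 7\right)^{2}}{3} = - \frac{5}{3} + \frac{\left(7 + i \sqrt{2}\right)^{2}}{3}$)
$V{\left(-14 \right)} - -3657 = \left(14 + \frac{14 i \sqrt{2}}{3}\right) - -3657 = \left(14 + \frac{14 i \sqrt{2}}{3}\right) + 3657 = 3671 + \frac{14 i \sqrt{2}}{3}$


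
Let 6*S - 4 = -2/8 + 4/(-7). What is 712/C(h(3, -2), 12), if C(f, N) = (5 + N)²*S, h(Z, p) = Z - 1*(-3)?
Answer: 1344/289 ≈ 4.6505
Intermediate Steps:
h(Z, p) = 3 + Z (h(Z, p) = Z + 3 = 3 + Z)
S = 89/168 (S = ⅔ + (-2/8 + 4/(-7))/6 = ⅔ + (-2*⅛ + 4*(-⅐))/6 = ⅔ + (-¼ - 4/7)/6 = ⅔ + (⅙)*(-23/28) = ⅔ - 23/168 = 89/168 ≈ 0.52976)
C(f, N) = 89*(5 + N)²/168 (C(f, N) = (5 + N)²*(89/168) = 89*(5 + N)²/168)
712/C(h(3, -2), 12) = 712/((89*(5 + 12)²/168)) = 712/(((89/168)*17²)) = 712/(((89/168)*289)) = 712/(25721/168) = 712*(168/25721) = 1344/289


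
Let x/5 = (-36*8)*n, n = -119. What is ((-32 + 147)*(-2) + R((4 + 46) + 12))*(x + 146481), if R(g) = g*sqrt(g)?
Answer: -73103430 + 19706142*sqrt(62) ≈ 8.2063e+7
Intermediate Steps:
x = 171360 (x = 5*(-36*8*(-119)) = 5*(-288*(-119)) = 5*34272 = 171360)
R(g) = g**(3/2)
((-32 + 147)*(-2) + R((4 + 46) + 12))*(x + 146481) = ((-32 + 147)*(-2) + ((4 + 46) + 12)**(3/2))*(171360 + 146481) = (115*(-2) + (50 + 12)**(3/2))*317841 = (-230 + 62**(3/2))*317841 = (-230 + 62*sqrt(62))*317841 = -73103430 + 19706142*sqrt(62)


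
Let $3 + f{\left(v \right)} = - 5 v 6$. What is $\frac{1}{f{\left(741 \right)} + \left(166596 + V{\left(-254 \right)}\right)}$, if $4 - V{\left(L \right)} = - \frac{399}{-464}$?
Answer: $\frac{464}{66985889} \approx 6.9268 \cdot 10^{-6}$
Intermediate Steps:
$V{\left(L \right)} = \frac{1457}{464}$ ($V{\left(L \right)} = 4 - - \frac{399}{-464} = 4 - \left(-399\right) \left(- \frac{1}{464}\right) = 4 - \frac{399}{464} = \frac{1457}{464}$)
$f{\left(v \right)} = -3 - 30 v$ ($f{\left(v \right)} = -3 + - 5 v 6 = -3 - 30 v$)
$\frac{1}{f{\left(741 \right)} + \left(166596 + V{\left(-254 \right)}\right)} = \frac{1}{\left(-3 - 22230\right) + \left(166596 + \frac{1457}{464}\right)} = \frac{1}{\left(-3 - 22230\right) + \frac{77302001}{464}} = \frac{1}{-22233 + \frac{77302001}{464}} = \frac{1}{\frac{66985889}{464}} = \frac{464}{66985889}$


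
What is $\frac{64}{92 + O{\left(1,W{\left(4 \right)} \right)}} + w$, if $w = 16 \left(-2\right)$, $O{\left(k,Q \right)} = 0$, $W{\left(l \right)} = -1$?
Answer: $- \frac{720}{23} \approx -31.304$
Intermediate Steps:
$w = -32$
$\frac{64}{92 + O{\left(1,W{\left(4 \right)} \right)}} + w = \frac{64}{92 + 0} - 32 = \frac{64}{92} - 32 = 64 \cdot \frac{1}{92} - 32 = \frac{16}{23} - 32 = - \frac{720}{23}$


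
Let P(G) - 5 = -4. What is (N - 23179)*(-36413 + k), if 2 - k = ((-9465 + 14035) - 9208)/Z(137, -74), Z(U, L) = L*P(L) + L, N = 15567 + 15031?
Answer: -20007062127/74 ≈ -2.7037e+8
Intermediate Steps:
P(G) = 1 (P(G) = 5 - 4 = 1)
N = 30598
Z(U, L) = 2*L (Z(U, L) = L*1 + L = L + L = 2*L)
k = -2171/74 (k = 2 - ((-9465 + 14035) - 9208)/(2*(-74)) = 2 - (4570 - 9208)/(-148) = 2 - (-4638)*(-1)/148 = 2 - 1*2319/74 = 2 - 2319/74 = -2171/74 ≈ -29.338)
(N - 23179)*(-36413 + k) = (30598 - 23179)*(-36413 - 2171/74) = 7419*(-2696733/74) = -20007062127/74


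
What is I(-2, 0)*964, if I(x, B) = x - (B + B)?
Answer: -1928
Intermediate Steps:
I(x, B) = x - 2*B
I(-2, 0)*964 = (-2 - 2*0)*964 = (-2 + 0)*964 = -2*964 = -1928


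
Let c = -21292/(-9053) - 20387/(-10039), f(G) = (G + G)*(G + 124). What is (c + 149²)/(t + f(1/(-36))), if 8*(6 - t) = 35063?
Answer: -653862224134584/129084764499713 ≈ -5.0654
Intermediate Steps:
f(G) = 2*G*(124 + G) (f(G) = (2*G)*(124 + G) = 2*G*(124 + G))
c = 398313899/90883067 (c = -21292*(-1/9053) - 20387*(-1/10039) = 21292/9053 + 20387/10039 = 398313899/90883067 ≈ 4.3827)
t = -35015/8 (t = 6 - ⅛*35063 = 6 - 35063/8 = -35015/8 ≈ -4376.9)
(c + 149²)/(t + f(1/(-36))) = (398313899/90883067 + 149²)/(-35015/8 + 2*(124 + 1/(-36))/(-36)) = (398313899/90883067 + 22201)/(-35015/8 + 2*(-1/36)*(124 - 1/36)) = 2018093284366/(90883067*(-35015/8 + 2*(-1/36)*(4463/36))) = 2018093284366/(90883067*(-35015/8 - 4463/648)) = 2018093284366/(90883067*(-1420339/324)) = (2018093284366/90883067)*(-324/1420339) = -653862224134584/129084764499713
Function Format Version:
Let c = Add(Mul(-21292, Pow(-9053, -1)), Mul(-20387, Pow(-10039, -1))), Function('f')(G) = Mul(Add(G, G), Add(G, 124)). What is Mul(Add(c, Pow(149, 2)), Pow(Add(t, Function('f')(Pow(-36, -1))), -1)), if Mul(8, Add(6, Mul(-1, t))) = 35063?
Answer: Rational(-653862224134584, 129084764499713) ≈ -5.0654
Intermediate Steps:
Function('f')(G) = Mul(2, G, Add(124, G)) (Function('f')(G) = Mul(Mul(2, G), Add(124, G)) = Mul(2, G, Add(124, G)))
c = Rational(398313899, 90883067) (c = Add(Mul(-21292, Rational(-1, 9053)), Mul(-20387, Rational(-1, 10039))) = Add(Rational(21292, 9053), Rational(20387, 10039)) = Rational(398313899, 90883067) ≈ 4.3827)
t = Rational(-35015, 8) (t = Add(6, Mul(Rational(-1, 8), 35063)) = Add(6, Rational(-35063, 8)) = Rational(-35015, 8) ≈ -4376.9)
Mul(Add(c, Pow(149, 2)), Pow(Add(t, Function('f')(Pow(-36, -1))), -1)) = Mul(Add(Rational(398313899, 90883067), Pow(149, 2)), Pow(Add(Rational(-35015, 8), Mul(2, Pow(-36, -1), Add(124, Pow(-36, -1)))), -1)) = Mul(Add(Rational(398313899, 90883067), 22201), Pow(Add(Rational(-35015, 8), Mul(2, Rational(-1, 36), Add(124, Rational(-1, 36)))), -1)) = Mul(Rational(2018093284366, 90883067), Pow(Add(Rational(-35015, 8), Mul(2, Rational(-1, 36), Rational(4463, 36))), -1)) = Mul(Rational(2018093284366, 90883067), Pow(Add(Rational(-35015, 8), Rational(-4463, 648)), -1)) = Mul(Rational(2018093284366, 90883067), Pow(Rational(-1420339, 324), -1)) = Mul(Rational(2018093284366, 90883067), Rational(-324, 1420339)) = Rational(-653862224134584, 129084764499713)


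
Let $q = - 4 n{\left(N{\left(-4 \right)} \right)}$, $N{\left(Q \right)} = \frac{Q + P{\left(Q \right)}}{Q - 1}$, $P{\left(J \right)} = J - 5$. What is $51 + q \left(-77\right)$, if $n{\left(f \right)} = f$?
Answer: $\frac{4259}{5} \approx 851.8$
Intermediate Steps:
$P{\left(J \right)} = -5 + J$ ($P{\left(J \right)} = J - 5 = -5 + J$)
$N{\left(Q \right)} = \frac{-5 + 2 Q}{-1 + Q}$ ($N{\left(Q \right)} = \frac{Q + \left(-5 + Q\right)}{Q - 1} = \frac{-5 + 2 Q}{-1 + Q}$)
$q = - \frac{52}{5}$ ($q = - 4 \frac{-5 + 2 \left(-4\right)}{-1 - 4} = - 4 \frac{-5 - 8}{-5} = - 4 \left(\left(- \frac{1}{5}\right) \left(-13\right)\right) = \left(-4\right) \frac{13}{5} = - \frac{52}{5} \approx -10.4$)
$51 + q \left(-77\right) = 51 - - \frac{4004}{5} = 51 + \frac{4004}{5} = \frac{4259}{5}$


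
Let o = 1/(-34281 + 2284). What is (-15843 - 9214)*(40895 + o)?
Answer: -32787518336898/31997 ≈ -1.0247e+9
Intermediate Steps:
o = -1/31997 (o = 1/(-31997) = -1/31997 ≈ -3.1253e-5)
(-15843 - 9214)*(40895 + o) = (-15843 - 9214)*(40895 - 1/31997) = -25057*1308517314/31997 = -32787518336898/31997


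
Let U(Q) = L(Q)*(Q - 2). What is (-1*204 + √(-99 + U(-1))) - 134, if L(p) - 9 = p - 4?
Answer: -338 + I*√111 ≈ -338.0 + 10.536*I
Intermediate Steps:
L(p) = 5 + p (L(p) = 9 + (p - 4) = 9 + (-4 + p) = 5 + p)
U(Q) = (-2 + Q)*(5 + Q) (U(Q) = (5 + Q)*(Q - 2) = (5 + Q)*(-2 + Q) = (-2 + Q)*(5 + Q))
(-1*204 + √(-99 + U(-1))) - 134 = (-1*204 + √(-99 + (-2 - 1)*(5 - 1))) - 134 = (-204 + √(-99 - 3*4)) - 134 = (-204 + √(-99 - 12)) - 134 = (-204 + √(-111)) - 134 = (-204 + I*√111) - 134 = -338 + I*√111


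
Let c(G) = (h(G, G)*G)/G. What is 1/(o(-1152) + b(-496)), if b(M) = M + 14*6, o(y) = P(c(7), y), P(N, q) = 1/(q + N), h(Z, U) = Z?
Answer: -1145/471741 ≈ -0.0024272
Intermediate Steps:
c(G) = G (c(G) = (G*G)/G = G²/G = G)
P(N, q) = 1/(N + q)
o(y) = 1/(7 + y)
b(M) = 84 + M (b(M) = M + 84 = 84 + M)
1/(o(-1152) + b(-496)) = 1/(1/(7 - 1152) + (84 - 496)) = 1/(1/(-1145) - 412) = 1/(-1/1145 - 412) = 1/(-471741/1145) = -1145/471741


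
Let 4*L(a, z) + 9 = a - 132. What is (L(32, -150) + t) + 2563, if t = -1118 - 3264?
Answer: -7385/4 ≈ -1846.3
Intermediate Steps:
L(a, z) = -141/4 + a/4 (L(a, z) = -9/4 + (a - 132)/4 = -9/4 + (-132 + a)/4 = -9/4 + (-33 + a/4) = -141/4 + a/4)
t = -4382
(L(32, -150) + t) + 2563 = ((-141/4 + (1/4)*32) - 4382) + 2563 = ((-141/4 + 8) - 4382) + 2563 = (-109/4 - 4382) + 2563 = -17637/4 + 2563 = -7385/4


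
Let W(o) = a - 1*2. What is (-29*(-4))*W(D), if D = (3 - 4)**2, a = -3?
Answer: -580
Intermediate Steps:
D = 1 (D = (-1)**2 = 1)
W(o) = -5 (W(o) = -3 - 1*2 = -3 - 2 = -5)
(-29*(-4))*W(D) = -29*(-4)*(-5) = 116*(-5) = -580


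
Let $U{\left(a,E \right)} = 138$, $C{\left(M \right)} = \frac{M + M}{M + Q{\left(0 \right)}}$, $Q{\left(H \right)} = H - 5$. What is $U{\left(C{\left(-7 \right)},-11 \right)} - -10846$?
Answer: $10984$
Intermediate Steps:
$Q{\left(H \right)} = -5 + H$
$C{\left(M \right)} = \frac{2 M}{-5 + M}$ ($C{\left(M \right)} = \frac{M + M}{M + \left(-5 + 0\right)} = \frac{2 M}{M - 5} = \frac{2 M}{-5 + M}$)
$U{\left(C{\left(-7 \right)},-11 \right)} - -10846 = 138 - -10846 = 138 + 10846 = 10984$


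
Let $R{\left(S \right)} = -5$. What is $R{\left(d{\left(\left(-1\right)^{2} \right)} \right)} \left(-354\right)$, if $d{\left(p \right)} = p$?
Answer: $1770$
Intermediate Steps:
$R{\left(d{\left(\left(-1\right)^{2} \right)} \right)} \left(-354\right) = \left(-5\right) \left(-354\right) = 1770$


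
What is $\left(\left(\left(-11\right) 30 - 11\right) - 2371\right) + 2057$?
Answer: $-655$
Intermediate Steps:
$\left(\left(\left(-11\right) 30 - 11\right) - 2371\right) + 2057 = \left(\left(-330 - 11\right) - 2371\right) + 2057 = \left(-341 - 2371\right) + 2057 = -2712 + 2057 = -655$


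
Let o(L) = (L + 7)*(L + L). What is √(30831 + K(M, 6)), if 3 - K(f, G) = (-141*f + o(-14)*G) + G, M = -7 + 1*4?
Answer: √29229 ≈ 170.96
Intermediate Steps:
o(L) = 2*L*(7 + L) (o(L) = (7 + L)*(2*L) = 2*L*(7 + L))
M = -3 (M = -7 + 4 = -3)
K(f, G) = 3 - 197*G + 141*f (K(f, G) = 3 - ((-141*f + (2*(-14)*(7 - 14))*G) + G) = 3 - ((-141*f + (2*(-14)*(-7))*G) + G) = 3 - ((-141*f + 196*G) + G) = 3 - (-141*f + 197*G) = 3 + (-197*G + 141*f) = 3 - 197*G + 141*f)
√(30831 + K(M, 6)) = √(30831 + (3 - 197*6 + 141*(-3))) = √(30831 + (3 - 1182 - 423)) = √(30831 - 1602) = √29229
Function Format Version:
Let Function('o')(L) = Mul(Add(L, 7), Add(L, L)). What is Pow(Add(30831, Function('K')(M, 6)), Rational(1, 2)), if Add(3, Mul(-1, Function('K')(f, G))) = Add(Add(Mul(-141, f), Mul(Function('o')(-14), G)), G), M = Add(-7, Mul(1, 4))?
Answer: Pow(29229, Rational(1, 2)) ≈ 170.96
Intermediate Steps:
Function('o')(L) = Mul(2, L, Add(7, L)) (Function('o')(L) = Mul(Add(7, L), Mul(2, L)) = Mul(2, L, Add(7, L)))
M = -3 (M = Add(-7, 4) = -3)
Function('K')(f, G) = Add(3, Mul(-197, G), Mul(141, f)) (Function('K')(f, G) = Add(3, Mul(-1, Add(Add(Mul(-141, f), Mul(Mul(2, -14, Add(7, -14)), G)), G))) = Add(3, Mul(-1, Add(Add(Mul(-141, f), Mul(Mul(2, -14, -7), G)), G))) = Add(3, Mul(-1, Add(Add(Mul(-141, f), Mul(196, G)), G))) = Add(3, Mul(-1, Add(Mul(-141, f), Mul(197, G)))) = Add(3, Add(Mul(-197, G), Mul(141, f))) = Add(3, Mul(-197, G), Mul(141, f)))
Pow(Add(30831, Function('K')(M, 6)), Rational(1, 2)) = Pow(Add(30831, Add(3, Mul(-197, 6), Mul(141, -3))), Rational(1, 2)) = Pow(Add(30831, Add(3, -1182, -423)), Rational(1, 2)) = Pow(Add(30831, -1602), Rational(1, 2)) = Pow(29229, Rational(1, 2))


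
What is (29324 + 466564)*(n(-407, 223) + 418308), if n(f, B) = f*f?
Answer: 289577268816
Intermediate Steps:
n(f, B) = f²
(29324 + 466564)*(n(-407, 223) + 418308) = (29324 + 466564)*((-407)² + 418308) = 495888*(165649 + 418308) = 495888*583957 = 289577268816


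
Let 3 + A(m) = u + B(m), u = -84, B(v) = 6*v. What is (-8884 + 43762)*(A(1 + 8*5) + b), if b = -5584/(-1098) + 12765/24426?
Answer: 61987791637/10797 ≈ 5.7412e+6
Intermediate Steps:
b = 363311/64782 (b = -5584*(-1/1098) + 12765*(1/24426) = 2792/549 + 185/354 = 363311/64782 ≈ 5.6082)
A(m) = -87 + 6*m (A(m) = -3 + (-84 + 6*m) = -87 + 6*m)
(-8884 + 43762)*(A(1 + 8*5) + b) = (-8884 + 43762)*((-87 + 6*(1 + 8*5)) + 363311/64782) = 34878*((-87 + 6*(1 + 40)) + 363311/64782) = 34878*((-87 + 6*41) + 363311/64782) = 34878*((-87 + 246) + 363311/64782) = 34878*(159 + 363311/64782) = 34878*(10663649/64782) = 61987791637/10797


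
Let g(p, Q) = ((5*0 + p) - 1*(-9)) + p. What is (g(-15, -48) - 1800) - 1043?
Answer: -2864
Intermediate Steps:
g(p, Q) = 9 + 2*p (g(p, Q) = ((0 + p) + 9) + p = (p + 9) + p = (9 + p) + p = 9 + 2*p)
(g(-15, -48) - 1800) - 1043 = ((9 + 2*(-15)) - 1800) - 1043 = ((9 - 30) - 1800) - 1043 = (-21 - 1800) - 1043 = -1821 - 1043 = -2864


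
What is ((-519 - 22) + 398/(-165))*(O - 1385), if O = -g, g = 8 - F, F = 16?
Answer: 41155317/55 ≈ 7.4828e+5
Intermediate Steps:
g = -8 (g = 8 - 1*16 = 8 - 16 = -8)
O = 8 (O = -1*(-8) = 8)
((-519 - 22) + 398/(-165))*(O - 1385) = ((-519 - 22) + 398/(-165))*(8 - 1385) = (-541 + 398*(-1/165))*(-1377) = (-541 - 398/165)*(-1377) = -89663/165*(-1377) = 41155317/55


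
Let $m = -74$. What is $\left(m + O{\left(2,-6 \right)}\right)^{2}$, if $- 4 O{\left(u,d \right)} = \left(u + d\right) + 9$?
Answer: $\frac{90601}{16} \approx 5662.6$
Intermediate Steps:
$O{\left(u,d \right)} = - \frac{9}{4} - \frac{d}{4} - \frac{u}{4}$ ($O{\left(u,d \right)} = - \frac{\left(u + d\right) + 9}{4} = - \frac{\left(d + u\right) + 9}{4} = - \frac{9 + d + u}{4} = - \frac{9}{4} - \frac{d}{4} - \frac{u}{4}$)
$\left(m + O{\left(2,-6 \right)}\right)^{2} = \left(-74 - \frac{5}{4}\right)^{2} = \left(- \frac{301}{4}\right)^{2} = \frac{90601}{16}$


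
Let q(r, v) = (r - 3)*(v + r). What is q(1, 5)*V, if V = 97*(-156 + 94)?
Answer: 72168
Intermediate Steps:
q(r, v) = (-3 + r)*(r + v)
V = -6014 (V = 97*(-62) = -6014)
q(1, 5)*V = (1² - 3*1 - 3*5 + 1*5)*(-6014) = (1 - 3 - 15 + 5)*(-6014) = -12*(-6014) = 72168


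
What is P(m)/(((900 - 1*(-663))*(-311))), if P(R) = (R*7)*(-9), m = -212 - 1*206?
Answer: -8778/162031 ≈ -0.054175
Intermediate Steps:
m = -418 (m = -212 - 206 = -418)
P(R) = -63*R (P(R) = (7*R)*(-9) = -63*R)
P(m)/(((900 - 1*(-663))*(-311))) = (-63*(-418))/(((900 - 1*(-663))*(-311))) = 26334/(((900 + 663)*(-311))) = 26334/((1563*(-311))) = 26334/(-486093) = 26334*(-1/486093) = -8778/162031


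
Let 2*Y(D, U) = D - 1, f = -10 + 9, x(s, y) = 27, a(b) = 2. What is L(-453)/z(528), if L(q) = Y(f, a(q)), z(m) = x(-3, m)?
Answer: -1/27 ≈ -0.037037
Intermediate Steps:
z(m) = 27
f = -1
Y(D, U) = -½ + D/2 (Y(D, U) = (D - 1)/2 = (-1 + D)/2 = -½ + D/2)
L(q) = -1 (L(q) = -½ + (½)*(-1) = -½ - ½ = -1)
L(-453)/z(528) = -1/27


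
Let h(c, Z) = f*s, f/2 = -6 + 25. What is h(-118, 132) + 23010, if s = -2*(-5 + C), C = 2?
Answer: 23238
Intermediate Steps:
f = 38 (f = 2*(-6 + 25) = 2*19 = 38)
s = 6 (s = -2*(-5 + 2) = -2*(-3) = 6)
h(c, Z) = 228 (h(c, Z) = 38*6 = 228)
h(-118, 132) + 23010 = 228 + 23010 = 23238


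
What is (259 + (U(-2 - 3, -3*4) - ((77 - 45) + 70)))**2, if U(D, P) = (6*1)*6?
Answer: 37249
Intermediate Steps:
U(D, P) = 36 (U(D, P) = 6*6 = 36)
(259 + (U(-2 - 3, -3*4) - ((77 - 45) + 70)))**2 = (259 + (36 - ((77 - 45) + 70)))**2 = (259 + (36 - (32 + 70)))**2 = (259 + (36 - 1*102))**2 = (259 + (36 - 102))**2 = (259 - 66)**2 = 193**2 = 37249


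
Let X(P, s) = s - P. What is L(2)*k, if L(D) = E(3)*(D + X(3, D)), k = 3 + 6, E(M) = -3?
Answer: -27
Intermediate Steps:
k = 9
L(D) = 9 - 6*D (L(D) = -3*(D + (D - 1*3)) = -3*(D + (D - 3)) = -3*(D + (-3 + D)) = -3*(-3 + 2*D) = 9 - 6*D)
L(2)*k = (9 - 6*2)*9 = (9 - 12)*9 = -3*9 = -27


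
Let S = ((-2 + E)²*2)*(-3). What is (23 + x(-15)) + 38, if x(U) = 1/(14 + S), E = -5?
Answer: 17079/280 ≈ 60.996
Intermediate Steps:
S = -294 (S = ((-2 - 5)²*2)*(-3) = ((-7)²*2)*(-3) = (49*2)*(-3) = 98*(-3) = -294)
x(U) = -1/280 (x(U) = 1/(14 - 294) = 1/(-280) = -1/280)
(23 + x(-15)) + 38 = (23 - 1/280) + 38 = 6439/280 + 38 = 17079/280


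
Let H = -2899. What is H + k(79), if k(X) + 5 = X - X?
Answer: -2904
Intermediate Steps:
k(X) = -5 (k(X) = -5 + (X - X) = -5 + 0 = -5)
H + k(79) = -2899 - 5 = -2904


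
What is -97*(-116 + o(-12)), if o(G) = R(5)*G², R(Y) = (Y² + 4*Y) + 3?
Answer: -659212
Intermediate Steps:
R(Y) = 3 + Y² + 4*Y
o(G) = 48*G² (o(G) = (3 + 5² + 4*5)*G² = (3 + 25 + 20)*G² = 48*G²)
-97*(-116 + o(-12)) = -97*(-116 + 48*(-12)²) = -97*(-116 + 48*144) = -97*(-116 + 6912) = -97*6796 = -659212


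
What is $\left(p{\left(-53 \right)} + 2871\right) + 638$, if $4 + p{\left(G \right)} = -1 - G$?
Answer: $3557$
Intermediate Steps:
$p{\left(G \right)} = -5 - G$ ($p{\left(G \right)} = -4 - \left(1 + G\right) = -5 - G$)
$\left(p{\left(-53 \right)} + 2871\right) + 638 = \left(\left(-5 - -53\right) + 2871\right) + 638 = \left(\left(-5 + 53\right) + 2871\right) + 638 = \left(48 + 2871\right) + 638 = 2919 + 638 = 3557$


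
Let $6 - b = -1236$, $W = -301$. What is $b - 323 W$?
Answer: $98465$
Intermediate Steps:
$b = 1242$ ($b = 6 - -1236 = 6 + 1236 = 1242$)
$b - 323 W = 1242 - -97223 = 1242 + 97223 = 98465$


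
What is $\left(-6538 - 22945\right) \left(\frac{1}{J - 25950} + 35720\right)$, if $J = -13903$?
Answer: $- \frac{41970499854797}{39853} \approx -1.0531 \cdot 10^{9}$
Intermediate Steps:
$\left(-6538 - 22945\right) \left(\frac{1}{J - 25950} + 35720\right) = \left(-6538 - 22945\right) \left(\frac{1}{-13903 - 25950} + 35720\right) = - 29483 \left(\frac{1}{-39853} + 35720\right) = - 29483 \left(- \frac{1}{39853} + 35720\right) = \left(-29483\right) \frac{1423549159}{39853} = - \frac{41970499854797}{39853}$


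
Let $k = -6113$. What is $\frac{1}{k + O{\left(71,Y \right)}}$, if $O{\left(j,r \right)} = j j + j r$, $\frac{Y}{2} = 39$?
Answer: $\frac{1}{4466} \approx 0.00022391$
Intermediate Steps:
$Y = 78$ ($Y = 2 \cdot 39 = 78$)
$O{\left(j,r \right)} = j^{2} + j r$
$\frac{1}{k + O{\left(71,Y \right)}} = \frac{1}{-6113 + 71 \left(71 + 78\right)} = \frac{1}{-6113 + 71 \cdot 149} = \frac{1}{-6113 + 10579} = \frac{1}{4466}$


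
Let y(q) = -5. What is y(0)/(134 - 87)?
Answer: -5/47 ≈ -0.10638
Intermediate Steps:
y(0)/(134 - 87) = -5/(134 - 87) = -5/47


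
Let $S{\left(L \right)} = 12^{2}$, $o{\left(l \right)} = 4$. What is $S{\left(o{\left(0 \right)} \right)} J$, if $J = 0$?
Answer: $0$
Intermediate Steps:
$S{\left(L \right)} = 144$
$S{\left(o{\left(0 \right)} \right)} J = 144 \cdot 0 = 0$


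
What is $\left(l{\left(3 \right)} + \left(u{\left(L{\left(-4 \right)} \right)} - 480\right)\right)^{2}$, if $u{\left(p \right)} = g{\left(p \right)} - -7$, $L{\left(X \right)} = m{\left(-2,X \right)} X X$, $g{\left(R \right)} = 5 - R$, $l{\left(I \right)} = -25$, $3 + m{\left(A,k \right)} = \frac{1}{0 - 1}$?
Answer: $184041$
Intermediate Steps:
$m{\left(A,k \right)} = -4$ ($m{\left(A,k \right)} = -3 + \frac{1}{0 - 1} = -3 + \frac{1}{-1} = -3 - 1 = -4$)
$L{\left(X \right)} = - 4 X^{2}$ ($L{\left(X \right)} = - 4 X X = - 4 X^{2}$)
$u{\left(p \right)} = 12 - p$ ($u{\left(p \right)} = \left(5 - p\right) - -7 = \left(5 - p\right) + 7 = 12 - p$)
$\left(l{\left(3 \right)} + \left(u{\left(L{\left(-4 \right)} \right)} - 480\right)\right)^{2} = \left(-25 - \left(468 - 64\right)\right)^{2} = \left(-25 + \left(\left(12 - -64\right) - 480\right)\right)^{2} = \left(-25 + \left(\left(12 + 64\right) - 480\right)\right)^{2} = \left(-25 + \left(76 - 480\right)\right)^{2} = \left(-25 - 404\right)^{2} = \left(-429\right)^{2} = 184041$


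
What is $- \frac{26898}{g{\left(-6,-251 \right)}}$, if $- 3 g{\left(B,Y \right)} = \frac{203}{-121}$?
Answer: $- \frac{9763974}{203} \approx -48098.0$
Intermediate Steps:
$g{\left(B,Y \right)} = \frac{203}{363}$ ($g{\left(B,Y \right)} = - \frac{203 \frac{1}{-121}}{3} = - \frac{203 \left(- \frac{1}{121}\right)}{3} = \left(- \frac{1}{3}\right) \left(- \frac{203}{121}\right) = \frac{203}{363}$)
$- \frac{26898}{g{\left(-6,-251 \right)}} = - \frac{26898}{\frac{203}{363}} = \left(-26898\right) \frac{363}{203} = - \frac{9763974}{203}$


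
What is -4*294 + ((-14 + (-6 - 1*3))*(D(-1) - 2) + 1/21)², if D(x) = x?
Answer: 1583884/441 ≈ 3591.6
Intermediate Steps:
-4*294 + ((-14 + (-6 - 1*3))*(D(-1) - 2) + 1/21)² = -4*294 + ((-14 + (-6 - 1*3))*(-1 - 2) + 1/21)² = -1176 + ((-14 + (-6 - 3))*(-3) + 1/21)² = -1176 + ((-14 - 9)*(-3) + 1/21)² = -1176 + (-23*(-3) + 1/21)² = -1176 + (69 + 1/21)² = -1176 + (1450/21)² = -1176 + 2102500/441 = 1583884/441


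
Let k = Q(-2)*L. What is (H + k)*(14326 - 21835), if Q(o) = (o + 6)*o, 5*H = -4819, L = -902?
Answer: -234738849/5 ≈ -4.6948e+7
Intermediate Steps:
H = -4819/5 (H = (⅕)*(-4819) = -4819/5 ≈ -963.80)
Q(o) = o*(6 + o) (Q(o) = (6 + o)*o = o*(6 + o))
k = 7216 (k = -2*(6 - 2)*(-902) = -2*4*(-902) = -8*(-902) = 7216)
(H + k)*(14326 - 21835) = (-4819/5 + 7216)*(14326 - 21835) = (31261/5)*(-7509) = -234738849/5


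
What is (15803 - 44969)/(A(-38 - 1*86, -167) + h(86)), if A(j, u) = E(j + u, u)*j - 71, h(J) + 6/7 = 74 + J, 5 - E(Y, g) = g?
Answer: 204162/148679 ≈ 1.3732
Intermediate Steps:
E(Y, g) = 5 - g
h(J) = 512/7 + J (h(J) = -6/7 + (74 + J) = 512/7 + J)
A(j, u) = -71 + j*(5 - u) (A(j, u) = (5 - u)*j - 71 = j*(5 - u) - 71 = -71 + j*(5 - u))
(15803 - 44969)/(A(-38 - 1*86, -167) + h(86)) = (15803 - 44969)/((-71 - (-38 - 1*86)*(-5 - 167)) + (512/7 + 86)) = -29166/((-71 - 1*(-38 - 86)*(-172)) + 1114/7) = -29166/((-71 - 1*(-124)*(-172)) + 1114/7) = -29166/((-71 - 21328) + 1114/7) = -29166/(-21399 + 1114/7) = -29166/(-148679/7) = -29166*(-7/148679) = 204162/148679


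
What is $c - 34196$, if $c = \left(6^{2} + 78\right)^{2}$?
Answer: $-21200$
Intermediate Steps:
$c = 12996$ ($c = \left(36 + 78\right)^{2} = 114^{2} = 12996$)
$c - 34196 = 12996 - 34196 = -21200$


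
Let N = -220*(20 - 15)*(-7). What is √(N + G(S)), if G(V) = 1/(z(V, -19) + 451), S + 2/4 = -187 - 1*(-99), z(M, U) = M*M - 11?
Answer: 2*√2107647731014/33089 ≈ 87.750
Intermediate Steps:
z(M, U) = -11 + M² (z(M, U) = M² - 11 = -11 + M²)
S = -177/2 (S = -½ + (-187 - 1*(-99)) = -½ + (-187 + 99) = -½ - 88 = -177/2 ≈ -88.500)
G(V) = 1/(440 + V²) (G(V) = 1/((-11 + V²) + 451) = 1/(440 + V²))
N = 7700 (N = -1100*(-7) = -220*(-35) = 7700)
√(N + G(S)) = √(7700 + 1/(440 + (-177/2)²)) = √(7700 + 1/(440 + 31329/4)) = √(7700 + 1/(33089/4)) = √(7700 + 4/33089) = √(254785304/33089) = 2*√2107647731014/33089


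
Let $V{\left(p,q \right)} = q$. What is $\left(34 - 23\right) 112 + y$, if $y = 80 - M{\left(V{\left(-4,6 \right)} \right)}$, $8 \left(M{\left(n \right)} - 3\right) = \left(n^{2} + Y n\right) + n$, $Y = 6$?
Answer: $\frac{5197}{4} \approx 1299.3$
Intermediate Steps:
$M{\left(n \right)} = 3 + \frac{n^{2}}{8} + \frac{7 n}{8}$ ($M{\left(n \right)} = 3 + \frac{\left(n^{2} + 6 n\right) + n}{8} = 3 + \frac{n^{2} + 7 n}{8} = 3 + \left(\frac{n^{2}}{8} + \frac{7 n}{8}\right) = 3 + \frac{n^{2}}{8} + \frac{7 n}{8}$)
$y = \frac{269}{4}$ ($y = 80 - \left(3 + \frac{6^{2}}{8} + \frac{7}{8} \cdot 6\right) = 80 - \left(3 + \frac{1}{8} \cdot 36 + \frac{21}{4}\right) = 80 - \left(3 + \frac{9}{2} + \frac{21}{4}\right) = 80 - \frac{51}{4} = \frac{269}{4} \approx 67.25$)
$\left(34 - 23\right) 112 + y = \left(34 - 23\right) 112 + \frac{269}{4} = 11 \cdot 112 + \frac{269}{4} = 1232 + \frac{269}{4} = \frac{5197}{4}$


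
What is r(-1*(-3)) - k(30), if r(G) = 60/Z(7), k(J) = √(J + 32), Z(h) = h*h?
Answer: 60/49 - √62 ≈ -6.6495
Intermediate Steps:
Z(h) = h²
k(J) = √(32 + J)
r(G) = 60/49 (r(G) = 60/(7²) = 60/49)
r(-1*(-3)) - k(30) = 60/49 - √(32 + 30) = 60/49 - √62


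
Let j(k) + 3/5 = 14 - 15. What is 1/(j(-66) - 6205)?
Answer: -5/31033 ≈ -0.00016112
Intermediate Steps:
j(k) = -8/5 (j(k) = -⅗ + (14 - 15) = -⅗ - 1 = -8/5)
1/(j(-66) - 6205) = 1/(-8/5 - 6205) = 1/(-31033/5) = -5/31033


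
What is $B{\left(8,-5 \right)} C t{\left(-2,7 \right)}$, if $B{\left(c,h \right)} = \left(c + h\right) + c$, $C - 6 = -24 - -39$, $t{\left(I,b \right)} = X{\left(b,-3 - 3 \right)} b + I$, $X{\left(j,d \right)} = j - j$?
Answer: $-462$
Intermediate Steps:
$X{\left(j,d \right)} = 0$
$t{\left(I,b \right)} = I$ ($t{\left(I,b \right)} = 0 b + I = 0 + I = I$)
$C = 21$ ($C = 6 - -15 = 6 + \left(-24 + 39\right) = 6 + 15 = 21$)
$B{\left(c,h \right)} = h + 2 c$
$B{\left(8,-5 \right)} C t{\left(-2,7 \right)} = \left(-5 + 2 \cdot 8\right) 21 \left(-2\right) = \left(-5 + 16\right) 21 \left(-2\right) = 11 \cdot 21 \left(-2\right) = 231 \left(-2\right) = -462$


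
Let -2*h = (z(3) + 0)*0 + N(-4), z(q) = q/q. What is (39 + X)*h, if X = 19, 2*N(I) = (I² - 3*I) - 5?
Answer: -667/2 ≈ -333.50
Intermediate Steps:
N(I) = -5/2 + I²/2 - 3*I/2 (N(I) = ((I² - 3*I) - 5)/2 = (-5 + I² - 3*I)/2 = -5/2 + I²/2 - 3*I/2)
z(q) = 1
h = -23/4 (h = -((1 + 0)*0 + (-5/2 + (½)*(-4)² - 3/2*(-4)))/2 = -(1*0 + (-5/2 + (½)*16 + 6))/2 = -(0 + (-5/2 + 8 + 6))/2 = -(0 + 23/2)/2 = -½*23/2 = -23/4 ≈ -5.7500)
(39 + X)*h = (39 + 19)*(-23/4) = 58*(-23/4) = -667/2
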